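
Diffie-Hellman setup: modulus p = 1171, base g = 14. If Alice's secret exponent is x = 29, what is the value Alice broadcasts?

Public value = 14^29 (mod 1171).
14^1 ≡ 14 (mod 1171)
14^2 = (14^1)^2 ≡ 14^2 = 196 ≡ 196 (mod 1171)
14^4 = (14^2)^2 ≡ 196^2 = 38416 ≡ 944 (mod 1171)
14^8 = (14^4)^2 ≡ 944^2 = 891136 ≡ 5 (mod 1171)
14^16 = (14^8)^2 ≡ 5^2 = 25 ≡ 25 (mod 1171)
14^29 = 14^16 · 14^8 · 14^4 · 14^1 ≡ 25 · 5 · 944 · 14 ≡ 890 (mod 1171).

890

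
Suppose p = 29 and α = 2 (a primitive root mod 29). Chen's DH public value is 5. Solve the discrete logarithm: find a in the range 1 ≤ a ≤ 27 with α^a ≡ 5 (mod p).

22

Try successive powers of 2 modulo 29:
2^1 ≡ 2
2^2 ≡ 4
2^3 ≡ 8
2^4 ≡ 16
2^5 ≡ 3
2^6 ≡ 6
2^7 ≡ 12
2^8 ≡ 24
2^9 ≡ 19
2^10 ≡ 9
2^11 ≡ 18
2^12 ≡ 7
2^13 ≡ 14
2^14 ≡ 28
2^15 ≡ 27
2^16 ≡ 25
2^17 ≡ 21
2^18 ≡ 13
2^19 ≡ 26
2^20 ≡ 23
2^21 ≡ 17
2^22 ≡ 5
Found: a = 22.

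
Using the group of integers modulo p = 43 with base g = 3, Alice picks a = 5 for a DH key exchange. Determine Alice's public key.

Public value = 3^5 mod 43.
3^1 ≡ 3 (mod 43)
3^2 = (3^1)^2 ≡ 3^2 = 9 ≡ 9 (mod 43)
3^4 = (3^2)^2 ≡ 9^2 = 81 ≡ 38 (mod 43)
3^5 = 3^4 · 3^1 ≡ 38 · 3 ≡ 28 (mod 43).

28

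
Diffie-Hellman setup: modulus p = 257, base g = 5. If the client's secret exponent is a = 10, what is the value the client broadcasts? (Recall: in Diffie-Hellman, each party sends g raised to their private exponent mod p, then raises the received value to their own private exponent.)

Public value = 5^10 mod 257.
5^1 ≡ 5 (mod 257)
5^2 = (5^1)^2 ≡ 5^2 = 25 ≡ 25 (mod 257)
5^4 = (5^2)^2 ≡ 25^2 = 625 ≡ 111 (mod 257)
5^8 = (5^4)^2 ≡ 111^2 = 12321 ≡ 242 (mod 257)
5^10 = 5^8 · 5^2 ≡ 242 · 25 ≡ 139 (mod 257).

139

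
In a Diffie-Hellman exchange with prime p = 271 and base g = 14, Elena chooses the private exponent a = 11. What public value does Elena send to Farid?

Public value = 14^11 mod 271.
14^1 ≡ 14 (mod 271)
14^2 = (14^1)^2 ≡ 14^2 = 196 ≡ 196 (mod 271)
14^4 = (14^2)^2 ≡ 196^2 = 38416 ≡ 205 (mod 271)
14^8 = (14^4)^2 ≡ 205^2 = 42025 ≡ 20 (mod 271)
14^11 = 14^8 · 14^2 · 14^1 ≡ 20 · 196 · 14 ≡ 138 (mod 271).

138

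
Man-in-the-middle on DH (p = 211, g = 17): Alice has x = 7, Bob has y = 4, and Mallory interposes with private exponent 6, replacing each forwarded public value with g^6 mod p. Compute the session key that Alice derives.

71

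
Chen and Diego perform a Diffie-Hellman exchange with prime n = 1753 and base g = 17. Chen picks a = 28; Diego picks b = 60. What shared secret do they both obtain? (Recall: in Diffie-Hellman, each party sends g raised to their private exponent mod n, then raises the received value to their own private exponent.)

598

Diego sends B = g^b mod n = 17^60 mod 1753.
17^1 ≡ 17 (mod 1753)
17^2 = (17^1)^2 ≡ 17^2 = 289 ≡ 289 (mod 1753)
17^4 = (17^2)^2 ≡ 289^2 = 83521 ≡ 1130 (mod 1753)
17^8 = (17^4)^2 ≡ 1130^2 = 1276900 ≡ 716 (mod 1753)
17^16 = (17^8)^2 ≡ 716^2 = 512656 ≡ 780 (mod 1753)
17^32 = (17^16)^2 ≡ 780^2 = 608400 ≡ 109 (mod 1753)
17^60 = 17^32 · 17^16 · 17^8 · 17^4 ≡ 109 · 780 · 716 · 1130 ≡ 403 (mod 1753).
So B = 403. Chen then computes K = B^a mod n = 403^28 mod 1753.
403^1 ≡ 403 (mod 1753)
403^2 = (403^1)^2 ≡ 403^2 = 162409 ≡ 1133 (mod 1753)
403^4 = (403^2)^2 ≡ 1133^2 = 1283689 ≡ 493 (mod 1753)
403^8 = (403^4)^2 ≡ 493^2 = 243049 ≡ 1135 (mod 1753)
403^16 = (403^8)^2 ≡ 1135^2 = 1288225 ≡ 1523 (mod 1753)
403^28 = 403^16 · 403^8 · 403^4 ≡ 1523 · 1135 · 493 ≡ 598 (mod 1753).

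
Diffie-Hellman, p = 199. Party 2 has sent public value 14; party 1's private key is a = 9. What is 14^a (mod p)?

139

Shared key K = 14^9 mod 199.
14^1 ≡ 14 (mod 199)
14^2 = (14^1)^2 ≡ 14^2 = 196 ≡ 196 (mod 199)
14^4 = (14^2)^2 ≡ 196^2 = 38416 ≡ 9 (mod 199)
14^8 = (14^4)^2 ≡ 9^2 = 81 ≡ 81 (mod 199)
14^9 = 14^8 · 14^1 ≡ 81 · 14 ≡ 139 (mod 199).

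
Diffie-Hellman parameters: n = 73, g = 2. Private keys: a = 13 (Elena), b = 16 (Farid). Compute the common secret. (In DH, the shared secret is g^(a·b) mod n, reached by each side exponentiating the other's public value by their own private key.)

Elena sends A = g^a mod n = 2^13 mod 73.
2^1 ≡ 2 (mod 73)
2^2 = (2^1)^2 ≡ 2^2 = 4 ≡ 4 (mod 73)
2^4 = (2^2)^2 ≡ 4^2 = 16 ≡ 16 (mod 73)
2^8 = (2^4)^2 ≡ 16^2 = 256 ≡ 37 (mod 73)
2^13 = 2^8 · 2^4 · 2^1 ≡ 37 · 16 · 2 ≡ 16 (mod 73).
So A = 16. Farid then computes K = A^b mod n = 16^16 mod 73.
16^1 ≡ 16 (mod 73)
16^2 = (16^1)^2 ≡ 16^2 = 256 ≡ 37 (mod 73)
16^4 = (16^2)^2 ≡ 37^2 = 1369 ≡ 55 (mod 73)
16^8 = (16^4)^2 ≡ 55^2 = 3025 ≡ 32 (mod 73)
16^16 = (16^8)^2 ≡ 32^2 = 1024 ≡ 2 (mod 73)

2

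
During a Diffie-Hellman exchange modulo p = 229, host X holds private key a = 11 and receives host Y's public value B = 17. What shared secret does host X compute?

44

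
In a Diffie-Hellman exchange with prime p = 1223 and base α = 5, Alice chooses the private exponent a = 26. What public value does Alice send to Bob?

446

Public value = 5^26 mod 1223.
5^1 ≡ 5 (mod 1223)
5^2 = (5^1)^2 ≡ 5^2 = 25 ≡ 25 (mod 1223)
5^4 = (5^2)^2 ≡ 25^2 = 625 ≡ 625 (mod 1223)
5^8 = (5^4)^2 ≡ 625^2 = 390625 ≡ 488 (mod 1223)
5^16 = (5^8)^2 ≡ 488^2 = 238144 ≡ 882 (mod 1223)
5^26 = 5^16 · 5^8 · 5^2 ≡ 882 · 488 · 25 ≡ 446 (mod 1223).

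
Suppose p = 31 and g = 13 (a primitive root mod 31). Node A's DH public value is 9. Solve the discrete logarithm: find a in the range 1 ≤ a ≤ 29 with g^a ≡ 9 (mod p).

22

Try successive powers of 13 modulo 31:
13^1 ≡ 13
13^2 ≡ 14
13^3 ≡ 27
13^4 ≡ 10
13^5 ≡ 6
13^6 ≡ 16
13^7 ≡ 22
13^8 ≡ 7
13^9 ≡ 29
13^10 ≡ 5
13^11 ≡ 3
13^12 ≡ 8
13^13 ≡ 11
13^14 ≡ 19
13^15 ≡ 30
13^16 ≡ 18
13^17 ≡ 17
13^18 ≡ 4
13^19 ≡ 21
13^20 ≡ 25
13^21 ≡ 15
13^22 ≡ 9
Found: a = 22.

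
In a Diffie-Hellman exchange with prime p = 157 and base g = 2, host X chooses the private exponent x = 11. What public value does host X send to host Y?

7

Public value = 2^11 mod 157.
2^1 ≡ 2 (mod 157)
2^2 = (2^1)^2 ≡ 2^2 = 4 ≡ 4 (mod 157)
2^4 = (2^2)^2 ≡ 4^2 = 16 ≡ 16 (mod 157)
2^8 = (2^4)^2 ≡ 16^2 = 256 ≡ 99 (mod 157)
2^11 = 2^8 · 2^2 · 2^1 ≡ 99 · 4 · 2 ≡ 7 (mod 157).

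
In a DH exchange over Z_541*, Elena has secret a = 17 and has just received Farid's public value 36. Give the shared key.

526

Shared key K = 36^17 mod 541.
36^1 ≡ 36 (mod 541)
36^2 = (36^1)^2 ≡ 36^2 = 1296 ≡ 214 (mod 541)
36^4 = (36^2)^2 ≡ 214^2 = 45796 ≡ 352 (mod 541)
36^8 = (36^4)^2 ≡ 352^2 = 123904 ≡ 15 (mod 541)
36^16 = (36^8)^2 ≡ 15^2 = 225 ≡ 225 (mod 541)
36^17 = 36^16 · 36^1 ≡ 225 · 36 ≡ 526 (mod 541).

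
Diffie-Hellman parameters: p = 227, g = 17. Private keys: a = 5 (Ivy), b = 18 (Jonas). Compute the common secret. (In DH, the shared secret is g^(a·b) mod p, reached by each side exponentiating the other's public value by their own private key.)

144

Jonas sends B = g^b mod p = 17^18 mod 227.
17^1 ≡ 17 (mod 227)
17^2 = (17^1)^2 ≡ 17^2 = 289 ≡ 62 (mod 227)
17^4 = (17^2)^2 ≡ 62^2 = 3844 ≡ 212 (mod 227)
17^8 = (17^4)^2 ≡ 212^2 = 44944 ≡ 225 (mod 227)
17^16 = (17^8)^2 ≡ 225^2 = 50625 ≡ 4 (mod 227)
17^18 = 17^16 · 17^2 ≡ 4 · 62 ≡ 21 (mod 227).
So B = 21. Ivy then computes K = B^a mod p = 21^5 mod 227.
21^1 ≡ 21 (mod 227)
21^2 = (21^1)^2 ≡ 21^2 = 441 ≡ 214 (mod 227)
21^4 = (21^2)^2 ≡ 214^2 = 45796 ≡ 169 (mod 227)
21^5 = 21^4 · 21^1 ≡ 169 · 21 ≡ 144 (mod 227).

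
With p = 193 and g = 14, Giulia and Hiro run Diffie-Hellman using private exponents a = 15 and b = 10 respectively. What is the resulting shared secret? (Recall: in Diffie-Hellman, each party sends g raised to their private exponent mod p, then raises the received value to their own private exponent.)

166

Hiro sends B = g^b mod p = 14^10 mod 193.
14^1 ≡ 14 (mod 193)
14^2 = (14^1)^2 ≡ 14^2 = 196 ≡ 3 (mod 193)
14^4 = (14^2)^2 ≡ 3^2 = 9 ≡ 9 (mod 193)
14^8 = (14^4)^2 ≡ 9^2 = 81 ≡ 81 (mod 193)
14^10 = 14^8 · 14^2 ≡ 81 · 3 ≡ 50 (mod 193).
So B = 50. Giulia then computes K = B^a mod p = 50^15 mod 193.
50^1 ≡ 50 (mod 193)
50^2 = (50^1)^2 ≡ 50^2 = 2500 ≡ 184 (mod 193)
50^4 = (50^2)^2 ≡ 184^2 = 33856 ≡ 81 (mod 193)
50^8 = (50^4)^2 ≡ 81^2 = 6561 ≡ 192 (mod 193)
50^15 = 50^8 · 50^4 · 50^2 · 50^1 ≡ 192 · 81 · 184 · 50 ≡ 166 (mod 193).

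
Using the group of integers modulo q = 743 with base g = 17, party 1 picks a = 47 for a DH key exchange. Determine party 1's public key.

102

Public value = 17^47 (mod 743).
17^1 ≡ 17 (mod 743)
17^2 = (17^1)^2 ≡ 17^2 = 289 ≡ 289 (mod 743)
17^4 = (17^2)^2 ≡ 289^2 = 83521 ≡ 305 (mod 743)
17^8 = (17^4)^2 ≡ 305^2 = 93025 ≡ 150 (mod 743)
17^16 = (17^8)^2 ≡ 150^2 = 22500 ≡ 210 (mod 743)
17^32 = (17^16)^2 ≡ 210^2 = 44100 ≡ 263 (mod 743)
17^47 = 17^32 · 17^8 · 17^4 · 17^2 · 17^1 ≡ 263 · 150 · 305 · 289 · 17 ≡ 102 (mod 743).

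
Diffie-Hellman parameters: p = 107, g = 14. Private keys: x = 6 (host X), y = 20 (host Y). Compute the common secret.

Host Y sends B = g^y mod p = 14^20 mod 107.
14^1 ≡ 14 (mod 107)
14^2 = (14^1)^2 ≡ 14^2 = 196 ≡ 89 (mod 107)
14^4 = (14^2)^2 ≡ 89^2 = 7921 ≡ 3 (mod 107)
14^8 = (14^4)^2 ≡ 3^2 = 9 ≡ 9 (mod 107)
14^16 = (14^8)^2 ≡ 9^2 = 81 ≡ 81 (mod 107)
14^20 = 14^16 · 14^4 ≡ 81 · 3 ≡ 29 (mod 107).
So B = 29. Host X then computes K = B^x mod p = 29^6 mod 107.
29^1 ≡ 29 (mod 107)
29^2 = (29^1)^2 ≡ 29^2 = 841 ≡ 92 (mod 107)
29^4 = (29^2)^2 ≡ 92^2 = 8464 ≡ 11 (mod 107)
29^6 = 29^4 · 29^2 ≡ 11 · 92 ≡ 49 (mod 107).

49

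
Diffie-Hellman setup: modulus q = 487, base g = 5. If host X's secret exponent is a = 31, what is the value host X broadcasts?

349

Public value = 5^31 mod 487.
5^1 ≡ 5 (mod 487)
5^2 = (5^1)^2 ≡ 5^2 = 25 ≡ 25 (mod 487)
5^4 = (5^2)^2 ≡ 25^2 = 625 ≡ 138 (mod 487)
5^8 = (5^4)^2 ≡ 138^2 = 19044 ≡ 51 (mod 487)
5^16 = (5^8)^2 ≡ 51^2 = 2601 ≡ 166 (mod 487)
5^31 = 5^16 · 5^8 · 5^4 · 5^2 · 5^1 ≡ 166 · 51 · 138 · 25 · 5 ≡ 349 (mod 487).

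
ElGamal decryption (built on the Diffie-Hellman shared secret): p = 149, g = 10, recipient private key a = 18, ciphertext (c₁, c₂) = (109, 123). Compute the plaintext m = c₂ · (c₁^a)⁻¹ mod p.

68

Shared mask s = c₁^a mod p = 109^18 mod 149.
109^1 ≡ 109 (mod 149)
109^2 = (109^1)^2 ≡ 109^2 = 11881 ≡ 110 (mod 149)
109^4 = (109^2)^2 ≡ 110^2 = 12100 ≡ 31 (mod 149)
109^8 = (109^4)^2 ≡ 31^2 = 961 ≡ 67 (mod 149)
109^16 = (109^8)^2 ≡ 67^2 = 4489 ≡ 19 (mod 149)
109^18 = 109^16 · 109^2 ≡ 19 · 110 ≡ 4 (mod 149).
So s = 4; s⁻¹ ≡ 112 (mod 149).
m = c₂ · s⁻¹ mod 149 = 123 · 112 mod 149 = 68.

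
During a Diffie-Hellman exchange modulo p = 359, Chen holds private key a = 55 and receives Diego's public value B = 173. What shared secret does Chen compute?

Shared key K = 173^55 mod 359.
173^1 ≡ 173 (mod 359)
173^2 = (173^1)^2 ≡ 173^2 = 29929 ≡ 132 (mod 359)
173^4 = (173^2)^2 ≡ 132^2 = 17424 ≡ 192 (mod 359)
173^8 = (173^4)^2 ≡ 192^2 = 36864 ≡ 246 (mod 359)
173^16 = (173^8)^2 ≡ 246^2 = 60516 ≡ 204 (mod 359)
173^32 = (173^16)^2 ≡ 204^2 = 41616 ≡ 331 (mod 359)
173^55 = 173^32 · 173^16 · 173^4 · 173^2 · 173^1 ≡ 331 · 204 · 192 · 132 · 173 ≡ 4 (mod 359).

4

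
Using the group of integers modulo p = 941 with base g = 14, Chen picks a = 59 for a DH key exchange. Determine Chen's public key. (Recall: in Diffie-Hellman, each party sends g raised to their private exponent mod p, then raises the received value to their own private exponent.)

Public value = 14^59 (mod 941).
14^1 ≡ 14 (mod 941)
14^2 = (14^1)^2 ≡ 14^2 = 196 ≡ 196 (mod 941)
14^4 = (14^2)^2 ≡ 196^2 = 38416 ≡ 776 (mod 941)
14^8 = (14^4)^2 ≡ 776^2 = 602176 ≡ 877 (mod 941)
14^16 = (14^8)^2 ≡ 877^2 = 769129 ≡ 332 (mod 941)
14^32 = (14^16)^2 ≡ 332^2 = 110224 ≡ 127 (mod 941)
14^59 = 14^32 · 14^16 · 14^8 · 14^2 · 14^1 ≡ 127 · 332 · 877 · 196 · 14 ≡ 457 (mod 941).

457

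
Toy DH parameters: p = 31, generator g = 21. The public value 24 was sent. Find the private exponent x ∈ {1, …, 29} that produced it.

Try successive powers of 21 modulo 31:
21^1 ≡ 21
21^2 ≡ 7
21^3 ≡ 23
21^4 ≡ 18
21^5 ≡ 6
21^6 ≡ 2
21^7 ≡ 11
21^8 ≡ 14
21^9 ≡ 15
21^10 ≡ 5
21^11 ≡ 12
21^12 ≡ 4
21^13 ≡ 22
21^14 ≡ 28
21^15 ≡ 30
21^16 ≡ 10
21^17 ≡ 24
Found: x = 17.

17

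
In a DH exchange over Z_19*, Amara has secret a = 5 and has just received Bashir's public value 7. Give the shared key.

Shared key K = 7^5 mod 19.
7^1 ≡ 7 (mod 19)
7^2 = (7^1)^2 ≡ 7^2 = 49 ≡ 11 (mod 19)
7^4 = (7^2)^2 ≡ 11^2 = 121 ≡ 7 (mod 19)
7^5 = 7^4 · 7^1 ≡ 7 · 7 ≡ 11 (mod 19).

11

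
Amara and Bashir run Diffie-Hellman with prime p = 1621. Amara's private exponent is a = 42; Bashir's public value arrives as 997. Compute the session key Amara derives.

1081

Shared key K = 997^42 mod 1621.
997^1 ≡ 997 (mod 1621)
997^2 = (997^1)^2 ≡ 997^2 = 994009 ≡ 336 (mod 1621)
997^4 = (997^2)^2 ≡ 336^2 = 112896 ≡ 1047 (mod 1621)
997^8 = (997^4)^2 ≡ 1047^2 = 1096209 ≡ 413 (mod 1621)
997^16 = (997^8)^2 ≡ 413^2 = 170569 ≡ 364 (mod 1621)
997^32 = (997^16)^2 ≡ 364^2 = 132496 ≡ 1195 (mod 1621)
997^42 = 997^32 · 997^8 · 997^2 ≡ 1195 · 413 · 336 ≡ 1081 (mod 1621).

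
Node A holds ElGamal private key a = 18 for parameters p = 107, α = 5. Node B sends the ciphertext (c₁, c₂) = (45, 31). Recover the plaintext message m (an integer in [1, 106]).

106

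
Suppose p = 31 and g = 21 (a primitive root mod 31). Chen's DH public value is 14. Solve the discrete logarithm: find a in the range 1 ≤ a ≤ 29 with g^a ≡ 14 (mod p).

Try successive powers of 21 modulo 31:
21^1 ≡ 21
21^2 ≡ 7
21^3 ≡ 23
21^4 ≡ 18
21^5 ≡ 6
21^6 ≡ 2
21^7 ≡ 11
21^8 ≡ 14
Found: a = 8.

8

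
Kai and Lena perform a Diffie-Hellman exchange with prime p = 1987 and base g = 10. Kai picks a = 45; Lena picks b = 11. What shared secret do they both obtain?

643

Kai sends A = g^a mod p = 10^45 mod 1987.
10^1 ≡ 10 (mod 1987)
10^2 = (10^1)^2 ≡ 10^2 = 100 ≡ 100 (mod 1987)
10^4 = (10^2)^2 ≡ 100^2 = 10000 ≡ 65 (mod 1987)
10^8 = (10^4)^2 ≡ 65^2 = 4225 ≡ 251 (mod 1987)
10^16 = (10^8)^2 ≡ 251^2 = 63001 ≡ 1404 (mod 1987)
10^32 = (10^16)^2 ≡ 1404^2 = 1971216 ≡ 112 (mod 1987)
10^45 = 10^32 · 10^8 · 10^4 · 10^1 ≡ 112 · 251 · 65 · 10 ≡ 348 (mod 1987).
So A = 348. Lena then computes K = A^b mod p = 348^11 mod 1987.
348^1 ≡ 348 (mod 1987)
348^2 = (348^1)^2 ≡ 348^2 = 121104 ≡ 1884 (mod 1987)
348^4 = (348^2)^2 ≡ 1884^2 = 3549456 ≡ 674 (mod 1987)
348^8 = (348^4)^2 ≡ 674^2 = 454276 ≡ 1240 (mod 1987)
348^11 = 348^8 · 348^2 · 348^1 ≡ 1240 · 1884 · 348 ≡ 643 (mod 1987).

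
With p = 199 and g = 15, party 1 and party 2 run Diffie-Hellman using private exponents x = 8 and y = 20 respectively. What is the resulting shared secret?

Party 1 sends A = g^x mod p = 15^8 mod 199.
15^1 ≡ 15 (mod 199)
15^2 = (15^1)^2 ≡ 15^2 = 225 ≡ 26 (mod 199)
15^4 = (15^2)^2 ≡ 26^2 = 676 ≡ 79 (mod 199)
15^8 = (15^4)^2 ≡ 79^2 = 6241 ≡ 72 (mod 199)
So A = 72. Party 2 then computes K = A^y mod p = 72^20 mod 199.
72^1 ≡ 72 (mod 199)
72^2 = (72^1)^2 ≡ 72^2 = 5184 ≡ 10 (mod 199)
72^4 = (72^2)^2 ≡ 10^2 = 100 ≡ 100 (mod 199)
72^8 = (72^4)^2 ≡ 100^2 = 10000 ≡ 50 (mod 199)
72^16 = (72^8)^2 ≡ 50^2 = 2500 ≡ 112 (mod 199)
72^20 = 72^16 · 72^4 ≡ 112 · 100 ≡ 56 (mod 199).

56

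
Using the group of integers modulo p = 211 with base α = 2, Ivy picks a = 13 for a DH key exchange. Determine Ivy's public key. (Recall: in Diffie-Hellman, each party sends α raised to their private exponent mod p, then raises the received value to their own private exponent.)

174

Public value = 2^13 (mod 211).
2^1 ≡ 2 (mod 211)
2^2 = (2^1)^2 ≡ 2^2 = 4 ≡ 4 (mod 211)
2^4 = (2^2)^2 ≡ 4^2 = 16 ≡ 16 (mod 211)
2^8 = (2^4)^2 ≡ 16^2 = 256 ≡ 45 (mod 211)
2^13 = 2^8 · 2^4 · 2^1 ≡ 45 · 16 · 2 ≡ 174 (mod 211).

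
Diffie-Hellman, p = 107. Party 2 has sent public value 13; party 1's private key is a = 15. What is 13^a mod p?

27

Shared key K = 13^15 mod 107.
13^1 ≡ 13 (mod 107)
13^2 = (13^1)^2 ≡ 13^2 = 169 ≡ 62 (mod 107)
13^4 = (13^2)^2 ≡ 62^2 = 3844 ≡ 99 (mod 107)
13^8 = (13^4)^2 ≡ 99^2 = 9801 ≡ 64 (mod 107)
13^15 = 13^8 · 13^4 · 13^2 · 13^1 ≡ 64 · 99 · 62 · 13 ≡ 27 (mod 107).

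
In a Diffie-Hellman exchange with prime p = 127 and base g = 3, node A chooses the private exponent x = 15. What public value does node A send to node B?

Public value = 3^15 mod 127.
3^1 ≡ 3 (mod 127)
3^2 = (3^1)^2 ≡ 3^2 = 9 ≡ 9 (mod 127)
3^4 = (3^2)^2 ≡ 9^2 = 81 ≡ 81 (mod 127)
3^8 = (3^4)^2 ≡ 81^2 = 6561 ≡ 84 (mod 127)
3^15 = 3^8 · 3^4 · 3^2 · 3^1 ≡ 84 · 81 · 9 · 3 ≡ 66 (mod 127).

66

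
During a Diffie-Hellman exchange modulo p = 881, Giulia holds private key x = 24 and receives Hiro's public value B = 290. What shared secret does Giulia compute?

137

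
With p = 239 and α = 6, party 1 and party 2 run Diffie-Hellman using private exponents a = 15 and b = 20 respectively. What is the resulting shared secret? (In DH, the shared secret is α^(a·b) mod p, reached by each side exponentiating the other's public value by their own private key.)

Party 1 sends A = α^a mod p = 6^15 mod 239.
6^1 ≡ 6 (mod 239)
6^2 = (6^1)^2 ≡ 6^2 = 36 ≡ 36 (mod 239)
6^4 = (6^2)^2 ≡ 36^2 = 1296 ≡ 101 (mod 239)
6^8 = (6^4)^2 ≡ 101^2 = 10201 ≡ 163 (mod 239)
6^15 = 6^8 · 6^4 · 6^2 · 6^1 ≡ 163 · 101 · 36 · 6 ≡ 166 (mod 239).
So A = 166. Party 2 then computes K = A^b mod p = 166^20 mod 239.
166^1 ≡ 166 (mod 239)
166^2 = (166^1)^2 ≡ 166^2 = 27556 ≡ 71 (mod 239)
166^4 = (166^2)^2 ≡ 71^2 = 5041 ≡ 22 (mod 239)
166^8 = (166^4)^2 ≡ 22^2 = 484 ≡ 6 (mod 239)
166^16 = (166^8)^2 ≡ 6^2 = 36 ≡ 36 (mod 239)
166^20 = 166^16 · 166^4 ≡ 36 · 22 ≡ 75 (mod 239).

75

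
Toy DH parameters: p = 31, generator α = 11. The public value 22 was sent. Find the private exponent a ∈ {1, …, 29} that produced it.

19

Try successive powers of 11 modulo 31:
11^1 ≡ 11
11^2 ≡ 28
11^3 ≡ 29
11^4 ≡ 9
11^5 ≡ 6
11^6 ≡ 4
11^7 ≡ 13
11^8 ≡ 19
11^9 ≡ 23
11^10 ≡ 5
11^11 ≡ 24
11^12 ≡ 16
11^13 ≡ 21
11^14 ≡ 14
11^15 ≡ 30
11^16 ≡ 20
11^17 ≡ 3
11^18 ≡ 2
11^19 ≡ 22
Found: a = 19.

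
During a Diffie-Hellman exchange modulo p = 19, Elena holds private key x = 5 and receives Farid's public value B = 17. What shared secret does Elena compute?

6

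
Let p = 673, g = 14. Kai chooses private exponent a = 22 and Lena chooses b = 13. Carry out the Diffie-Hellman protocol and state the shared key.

368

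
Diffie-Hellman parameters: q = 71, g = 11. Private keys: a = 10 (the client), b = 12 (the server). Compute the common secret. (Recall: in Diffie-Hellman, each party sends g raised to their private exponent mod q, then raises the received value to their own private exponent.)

The server sends B = g^b mod q = 11^12 mod 71.
11^1 ≡ 11 (mod 71)
11^2 = (11^1)^2 ≡ 11^2 = 121 ≡ 50 (mod 71)
11^4 = (11^2)^2 ≡ 50^2 = 2500 ≡ 15 (mod 71)
11^8 = (11^4)^2 ≡ 15^2 = 225 ≡ 12 (mod 71)
11^12 = 11^8 · 11^4 ≡ 12 · 15 ≡ 38 (mod 71).
So B = 38. The client then computes K = B^a mod q = 38^10 mod 71.
38^1 ≡ 38 (mod 71)
38^2 = (38^1)^2 ≡ 38^2 = 1444 ≡ 24 (mod 71)
38^4 = (38^2)^2 ≡ 24^2 = 576 ≡ 8 (mod 71)
38^8 = (38^4)^2 ≡ 8^2 = 64 ≡ 64 (mod 71)
38^10 = 38^8 · 38^2 ≡ 64 · 24 ≡ 45 (mod 71).

45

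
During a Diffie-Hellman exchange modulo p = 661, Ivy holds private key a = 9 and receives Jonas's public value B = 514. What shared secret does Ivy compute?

Shared key K = 514^9 mod 661.
514^1 ≡ 514 (mod 661)
514^2 = (514^1)^2 ≡ 514^2 = 264196 ≡ 457 (mod 661)
514^4 = (514^2)^2 ≡ 457^2 = 208849 ≡ 634 (mod 661)
514^8 = (514^4)^2 ≡ 634^2 = 401956 ≡ 68 (mod 661)
514^9 = 514^8 · 514^1 ≡ 68 · 514 ≡ 580 (mod 661).

580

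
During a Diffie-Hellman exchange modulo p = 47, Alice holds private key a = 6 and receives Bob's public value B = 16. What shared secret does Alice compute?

2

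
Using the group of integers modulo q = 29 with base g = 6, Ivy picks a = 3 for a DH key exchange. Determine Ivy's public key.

13

Public value = 6^3 mod 29.
6^1 ≡ 6 (mod 29)
6^2 = (6^1)^2 ≡ 6^2 = 36 ≡ 7 (mod 29)
6^3 = 6^2 · 6^1 ≡ 7 · 6 ≡ 13 (mod 29).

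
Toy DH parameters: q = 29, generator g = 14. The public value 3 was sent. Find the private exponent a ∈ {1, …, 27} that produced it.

Try successive powers of 14 modulo 29:
14^1 ≡ 14
14^2 ≡ 22
14^3 ≡ 18
14^4 ≡ 20
14^5 ≡ 19
14^6 ≡ 5
14^7 ≡ 12
14^8 ≡ 23
14^9 ≡ 3
Found: a = 9.

9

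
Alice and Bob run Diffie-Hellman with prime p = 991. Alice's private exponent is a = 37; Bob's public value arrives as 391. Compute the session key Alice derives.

Shared key K = 391^37 mod 991.
391^1 ≡ 391 (mod 991)
391^2 = (391^1)^2 ≡ 391^2 = 152881 ≡ 267 (mod 991)
391^4 = (391^2)^2 ≡ 267^2 = 71289 ≡ 928 (mod 991)
391^8 = (391^4)^2 ≡ 928^2 = 861184 ≡ 5 (mod 991)
391^16 = (391^8)^2 ≡ 5^2 = 25 ≡ 25 (mod 991)
391^32 = (391^16)^2 ≡ 25^2 = 625 ≡ 625 (mod 991)
391^37 = 391^32 · 391^4 · 391^1 ≡ 625 · 928 · 391 ≡ 551 (mod 991).

551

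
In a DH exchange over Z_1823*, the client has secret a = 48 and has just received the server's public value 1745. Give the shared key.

Shared key K = 1745^48 mod 1823.
1745^1 ≡ 1745 (mod 1823)
1745^2 = (1745^1)^2 ≡ 1745^2 = 3045025 ≡ 615 (mod 1823)
1745^4 = (1745^2)^2 ≡ 615^2 = 378225 ≡ 864 (mod 1823)
1745^8 = (1745^4)^2 ≡ 864^2 = 746496 ≡ 889 (mod 1823)
1745^16 = (1745^8)^2 ≡ 889^2 = 790321 ≡ 962 (mod 1823)
1745^32 = (1745^16)^2 ≡ 962^2 = 925444 ≡ 1183 (mod 1823)
1745^48 = 1745^32 · 1745^16 ≡ 1183 · 962 ≡ 494 (mod 1823).

494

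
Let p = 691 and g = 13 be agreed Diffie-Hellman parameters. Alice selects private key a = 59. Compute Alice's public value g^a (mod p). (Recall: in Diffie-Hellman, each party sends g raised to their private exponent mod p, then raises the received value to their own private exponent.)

77

Public value = 13^59 (mod 691).
13^1 ≡ 13 (mod 691)
13^2 = (13^1)^2 ≡ 13^2 = 169 ≡ 169 (mod 691)
13^4 = (13^2)^2 ≡ 169^2 = 28561 ≡ 230 (mod 691)
13^8 = (13^4)^2 ≡ 230^2 = 52900 ≡ 384 (mod 691)
13^16 = (13^8)^2 ≡ 384^2 = 147456 ≡ 273 (mod 691)
13^32 = (13^16)^2 ≡ 273^2 = 74529 ≡ 592 (mod 691)
13^59 = 13^32 · 13^16 · 13^8 · 13^2 · 13^1 ≡ 592 · 273 · 384 · 169 · 13 ≡ 77 (mod 691).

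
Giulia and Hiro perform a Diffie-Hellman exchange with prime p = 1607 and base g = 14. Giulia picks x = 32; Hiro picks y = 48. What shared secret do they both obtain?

1495

Giulia sends A = g^x mod p = 14^32 mod 1607.
14^1 ≡ 14 (mod 1607)
14^2 = (14^1)^2 ≡ 14^2 = 196 ≡ 196 (mod 1607)
14^4 = (14^2)^2 ≡ 196^2 = 38416 ≡ 1455 (mod 1607)
14^8 = (14^4)^2 ≡ 1455^2 = 2117025 ≡ 606 (mod 1607)
14^16 = (14^8)^2 ≡ 606^2 = 367236 ≡ 840 (mod 1607)
14^32 = (14^16)^2 ≡ 840^2 = 705600 ≡ 127 (mod 1607)
So A = 127. Hiro then computes K = A^y mod p = 127^48 mod 1607.
127^1 ≡ 127 (mod 1607)
127^2 = (127^1)^2 ≡ 127^2 = 16129 ≡ 59 (mod 1607)
127^4 = (127^2)^2 ≡ 59^2 = 3481 ≡ 267 (mod 1607)
127^8 = (127^4)^2 ≡ 267^2 = 71289 ≡ 581 (mod 1607)
127^16 = (127^8)^2 ≡ 581^2 = 337561 ≡ 91 (mod 1607)
127^32 = (127^16)^2 ≡ 91^2 = 8281 ≡ 246 (mod 1607)
127^48 = 127^32 · 127^16 ≡ 246 · 91 ≡ 1495 (mod 1607).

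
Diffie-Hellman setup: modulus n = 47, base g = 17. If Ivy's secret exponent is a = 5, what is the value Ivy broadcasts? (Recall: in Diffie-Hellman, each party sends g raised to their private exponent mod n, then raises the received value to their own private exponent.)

34

Public value = 17^5 (mod 47).
17^1 ≡ 17 (mod 47)
17^2 = (17^1)^2 ≡ 17^2 = 289 ≡ 7 (mod 47)
17^4 = (17^2)^2 ≡ 7^2 = 49 ≡ 2 (mod 47)
17^5 = 17^4 · 17^1 ≡ 2 · 17 ≡ 34 (mod 47).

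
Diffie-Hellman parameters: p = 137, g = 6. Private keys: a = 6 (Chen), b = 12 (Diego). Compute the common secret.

Diego sends B = g^b mod p = 6^12 mod 137.
6^1 ≡ 6 (mod 137)
6^2 = (6^1)^2 ≡ 6^2 = 36 ≡ 36 (mod 137)
6^4 = (6^2)^2 ≡ 36^2 = 1296 ≡ 63 (mod 137)
6^8 = (6^4)^2 ≡ 63^2 = 3969 ≡ 133 (mod 137)
6^12 = 6^8 · 6^4 ≡ 133 · 63 ≡ 22 (mod 137).
So B = 22. Chen then computes K = B^a mod p = 22^6 mod 137.
22^1 ≡ 22 (mod 137)
22^2 = (22^1)^2 ≡ 22^2 = 484 ≡ 73 (mod 137)
22^4 = (22^2)^2 ≡ 73^2 = 5329 ≡ 123 (mod 137)
22^6 = 22^4 · 22^2 ≡ 123 · 73 ≡ 74 (mod 137).

74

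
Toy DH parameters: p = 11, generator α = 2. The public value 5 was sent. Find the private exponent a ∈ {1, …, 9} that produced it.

4

Try successive powers of 2 modulo 11:
2^1 ≡ 2
2^2 ≡ 4
2^3 ≡ 8
2^4 ≡ 5
Found: a = 4.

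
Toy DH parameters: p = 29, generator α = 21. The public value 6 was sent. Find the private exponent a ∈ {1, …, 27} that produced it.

Try successive powers of 21 modulo 29:
21^1 ≡ 21
21^2 ≡ 6
Found: a = 2.

2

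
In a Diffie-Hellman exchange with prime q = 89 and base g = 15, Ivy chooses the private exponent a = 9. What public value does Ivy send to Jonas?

13

Public value = 15^9 mod 89.
15^1 ≡ 15 (mod 89)
15^2 = (15^1)^2 ≡ 15^2 = 225 ≡ 47 (mod 89)
15^4 = (15^2)^2 ≡ 47^2 = 2209 ≡ 73 (mod 89)
15^8 = (15^4)^2 ≡ 73^2 = 5329 ≡ 78 (mod 89)
15^9 = 15^8 · 15^1 ≡ 78 · 15 ≡ 13 (mod 89).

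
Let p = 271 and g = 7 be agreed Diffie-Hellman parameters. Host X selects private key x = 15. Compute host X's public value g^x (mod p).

125

Public value = 7^15 (mod 271).
7^1 ≡ 7 (mod 271)
7^2 = (7^1)^2 ≡ 7^2 = 49 ≡ 49 (mod 271)
7^4 = (7^2)^2 ≡ 49^2 = 2401 ≡ 233 (mod 271)
7^8 = (7^4)^2 ≡ 233^2 = 54289 ≡ 89 (mod 271)
7^15 = 7^8 · 7^4 · 7^2 · 7^1 ≡ 89 · 233 · 49 · 7 ≡ 125 (mod 271).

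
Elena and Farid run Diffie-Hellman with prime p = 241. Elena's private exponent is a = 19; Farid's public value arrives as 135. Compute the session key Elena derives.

25

Shared key K = 135^19 mod 241.
135^1 ≡ 135 (mod 241)
135^2 = (135^1)^2 ≡ 135^2 = 18225 ≡ 150 (mod 241)
135^4 = (135^2)^2 ≡ 150^2 = 22500 ≡ 87 (mod 241)
135^8 = (135^4)^2 ≡ 87^2 = 7569 ≡ 98 (mod 241)
135^16 = (135^8)^2 ≡ 98^2 = 9604 ≡ 205 (mod 241)
135^19 = 135^16 · 135^2 · 135^1 ≡ 205 · 150 · 135 ≡ 25 (mod 241).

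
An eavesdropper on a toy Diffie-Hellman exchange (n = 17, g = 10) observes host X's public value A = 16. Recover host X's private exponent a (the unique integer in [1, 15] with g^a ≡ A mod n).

8

Try successive powers of 10 modulo 17:
10^1 ≡ 10
10^2 ≡ 15
10^3 ≡ 14
10^4 ≡ 4
10^5 ≡ 6
10^6 ≡ 9
10^7 ≡ 5
10^8 ≡ 16
Found: a = 8.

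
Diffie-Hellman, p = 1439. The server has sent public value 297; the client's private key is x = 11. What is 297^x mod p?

824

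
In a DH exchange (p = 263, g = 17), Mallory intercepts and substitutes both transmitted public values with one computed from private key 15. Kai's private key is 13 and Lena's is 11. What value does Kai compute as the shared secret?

Kai receives Mallory's public value M = 17^15 mod 263 instead of the honest one.
17^1 ≡ 17 (mod 263)
17^2 = (17^1)^2 ≡ 17^2 = 289 ≡ 26 (mod 263)
17^4 = (17^2)^2 ≡ 26^2 = 676 ≡ 150 (mod 263)
17^8 = (17^4)^2 ≡ 150^2 = 22500 ≡ 145 (mod 263)
17^15 = 17^8 · 17^4 · 17^2 · 17^1 ≡ 145 · 150 · 26 · 17 ≡ 61 (mod 263).
So M = 61. Kai computes K = M^13 mod 263.
61^1 ≡ 61 (mod 263)
61^2 = (61^1)^2 ≡ 61^2 = 3721 ≡ 39 (mod 263)
61^4 = (61^2)^2 ≡ 39^2 = 1521 ≡ 206 (mod 263)
61^8 = (61^4)^2 ≡ 206^2 = 42436 ≡ 93 (mod 263)
61^13 = 61^8 · 61^4 · 61^1 ≡ 93 · 206 · 61 ≡ 129 (mod 263).

129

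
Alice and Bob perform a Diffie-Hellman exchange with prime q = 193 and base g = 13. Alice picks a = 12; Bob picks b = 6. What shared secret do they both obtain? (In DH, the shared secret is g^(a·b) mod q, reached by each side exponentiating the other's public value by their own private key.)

9

Bob sends B = g^b mod q = 13^6 mod 193.
13^1 ≡ 13 (mod 193)
13^2 = (13^1)^2 ≡ 13^2 = 169 ≡ 169 (mod 193)
13^4 = (13^2)^2 ≡ 169^2 = 28561 ≡ 190 (mod 193)
13^6 = 13^4 · 13^2 ≡ 190 · 169 ≡ 72 (mod 193).
So B = 72. Alice then computes K = B^a mod q = 72^12 mod 193.
72^1 ≡ 72 (mod 193)
72^2 = (72^1)^2 ≡ 72^2 = 5184 ≡ 166 (mod 193)
72^4 = (72^2)^2 ≡ 166^2 = 27556 ≡ 150 (mod 193)
72^8 = (72^4)^2 ≡ 150^2 = 22500 ≡ 112 (mod 193)
72^12 = 72^8 · 72^4 ≡ 112 · 150 ≡ 9 (mod 193).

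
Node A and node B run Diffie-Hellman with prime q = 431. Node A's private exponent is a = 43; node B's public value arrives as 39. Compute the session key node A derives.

Shared key K = 39^43 mod 431.
39^1 ≡ 39 (mod 431)
39^2 = (39^1)^2 ≡ 39^2 = 1521 ≡ 228 (mod 431)
39^4 = (39^2)^2 ≡ 228^2 = 51984 ≡ 264 (mod 431)
39^8 = (39^4)^2 ≡ 264^2 = 69696 ≡ 305 (mod 431)
39^16 = (39^8)^2 ≡ 305^2 = 93025 ≡ 360 (mod 431)
39^32 = (39^16)^2 ≡ 360^2 = 129600 ≡ 300 (mod 431)
39^43 = 39^32 · 39^8 · 39^2 · 39^1 ≡ 300 · 305 · 228 · 39 ≡ 336 (mod 431).

336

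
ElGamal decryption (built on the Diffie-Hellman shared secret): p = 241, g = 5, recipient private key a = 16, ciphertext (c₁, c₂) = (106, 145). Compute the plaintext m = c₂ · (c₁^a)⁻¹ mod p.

83

Shared mask s = c₁^a mod p = 106^16 mod 241.
106^1 ≡ 106 (mod 241)
106^2 = (106^1)^2 ≡ 106^2 = 11236 ≡ 150 (mod 241)
106^4 = (106^2)^2 ≡ 150^2 = 22500 ≡ 87 (mod 241)
106^8 = (106^4)^2 ≡ 87^2 = 7569 ≡ 98 (mod 241)
106^16 = (106^8)^2 ≡ 98^2 = 9604 ≡ 205 (mod 241)
So s = 205; s⁻¹ ≡ 87 (mod 241).
m = c₂ · s⁻¹ mod 241 = 145 · 87 mod 241 = 83.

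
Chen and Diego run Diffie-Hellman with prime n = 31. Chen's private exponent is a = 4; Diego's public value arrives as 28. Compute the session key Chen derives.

19

Shared key K = 28^4 mod 31.
28^1 ≡ 28 (mod 31)
28^2 = (28^1)^2 ≡ 28^2 = 784 ≡ 9 (mod 31)
28^4 = (28^2)^2 ≡ 9^2 = 81 ≡ 19 (mod 31)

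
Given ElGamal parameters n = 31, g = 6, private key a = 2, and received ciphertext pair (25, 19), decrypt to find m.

Shared mask s = c₁^a mod n = 25^2 mod 31.
25^1 ≡ 25 (mod 31)
25^2 = (25^1)^2 ≡ 25^2 = 625 ≡ 5 (mod 31)
So s = 5; s⁻¹ ≡ 25 (mod 31).
m = c₂ · s⁻¹ mod 31 = 19 · 25 mod 31 = 10.

10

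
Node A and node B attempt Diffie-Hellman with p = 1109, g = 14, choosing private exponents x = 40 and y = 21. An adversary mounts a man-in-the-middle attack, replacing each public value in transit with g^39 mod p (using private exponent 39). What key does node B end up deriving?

Node B receives an adversary's public value M = 14^39 mod 1109 instead of the honest one.
14^1 ≡ 14 (mod 1109)
14^2 = (14^1)^2 ≡ 14^2 = 196 ≡ 196 (mod 1109)
14^4 = (14^2)^2 ≡ 196^2 = 38416 ≡ 710 (mod 1109)
14^8 = (14^4)^2 ≡ 710^2 = 504100 ≡ 614 (mod 1109)
14^16 = (14^8)^2 ≡ 614^2 = 376996 ≡ 1045 (mod 1109)
14^32 = (14^16)^2 ≡ 1045^2 = 1092025 ≡ 769 (mod 1109)
14^39 = 14^32 · 14^4 · 14^2 · 14^1 ≡ 769 · 710 · 196 · 14 ≡ 773 (mod 1109).
So M = 773. Node B computes K = M^21 mod 1109.
773^1 ≡ 773 (mod 1109)
773^2 = (773^1)^2 ≡ 773^2 = 597529 ≡ 887 (mod 1109)
773^4 = (773^2)^2 ≡ 887^2 = 786769 ≡ 488 (mod 1109)
773^8 = (773^4)^2 ≡ 488^2 = 238144 ≡ 818 (mod 1109)
773^16 = (773^8)^2 ≡ 818^2 = 669124 ≡ 397 (mod 1109)
773^21 = 773^16 · 773^4 · 773^1 ≡ 397 · 488 · 773 ≡ 786 (mod 1109).

786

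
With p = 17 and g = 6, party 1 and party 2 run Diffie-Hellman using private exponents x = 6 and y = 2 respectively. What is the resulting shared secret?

Party 2 sends B = g^y mod p = 6^2 mod 17.
6^1 ≡ 6 (mod 17)
6^2 = (6^1)^2 ≡ 6^2 = 36 ≡ 2 (mod 17)
So B = 2. Party 1 then computes K = B^x mod p = 2^6 mod 17.
2^1 ≡ 2 (mod 17)
2^2 = (2^1)^2 ≡ 2^2 = 4 ≡ 4 (mod 17)
2^4 = (2^2)^2 ≡ 4^2 = 16 ≡ 16 (mod 17)
2^6 = 2^4 · 2^2 ≡ 16 · 4 ≡ 13 (mod 17).

13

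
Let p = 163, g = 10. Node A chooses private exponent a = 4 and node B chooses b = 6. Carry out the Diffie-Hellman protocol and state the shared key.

Node A sends A = g^a mod p = 10^4 mod 163.
10^1 ≡ 10 (mod 163)
10^2 = (10^1)^2 ≡ 10^2 = 100 ≡ 100 (mod 163)
10^4 = (10^2)^2 ≡ 100^2 = 10000 ≡ 57 (mod 163)
So A = 57. Node B then computes K = A^b mod p = 57^6 mod 163.
57^1 ≡ 57 (mod 163)
57^2 = (57^1)^2 ≡ 57^2 = 3249 ≡ 152 (mod 163)
57^4 = (57^2)^2 ≡ 152^2 = 23104 ≡ 121 (mod 163)
57^6 = 57^4 · 57^2 ≡ 121 · 152 ≡ 136 (mod 163).

136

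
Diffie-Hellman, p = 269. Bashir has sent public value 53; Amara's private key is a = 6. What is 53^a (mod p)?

143

Shared key K = 53^6 mod 269.
53^1 ≡ 53 (mod 269)
53^2 = (53^1)^2 ≡ 53^2 = 2809 ≡ 119 (mod 269)
53^4 = (53^2)^2 ≡ 119^2 = 14161 ≡ 173 (mod 269)
53^6 = 53^4 · 53^2 ≡ 173 · 119 ≡ 143 (mod 269).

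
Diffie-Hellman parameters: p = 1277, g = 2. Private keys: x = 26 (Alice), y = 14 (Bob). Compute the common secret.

Alice sends A = g^x mod p = 2^26 mod 1277.
2^1 ≡ 2 (mod 1277)
2^2 = (2^1)^2 ≡ 2^2 = 4 ≡ 4 (mod 1277)
2^4 = (2^2)^2 ≡ 4^2 = 16 ≡ 16 (mod 1277)
2^8 = (2^4)^2 ≡ 16^2 = 256 ≡ 256 (mod 1277)
2^16 = (2^8)^2 ≡ 256^2 = 65536 ≡ 409 (mod 1277)
2^26 = 2^16 · 2^8 · 2^2 ≡ 409 · 256 · 4 ≡ 1237 (mod 1277).
So A = 1237. Bob then computes K = A^y mod p = 1237^14 mod 1277.
1237^1 ≡ 1237 (mod 1277)
1237^2 = (1237^1)^2 ≡ 1237^2 = 1530169 ≡ 323 (mod 1277)
1237^4 = (1237^2)^2 ≡ 323^2 = 104329 ≡ 892 (mod 1277)
1237^8 = (1237^4)^2 ≡ 892^2 = 795664 ≡ 93 (mod 1277)
1237^14 = 1237^8 · 1237^4 · 1237^2 ≡ 93 · 892 · 323 ≡ 774 (mod 1277).

774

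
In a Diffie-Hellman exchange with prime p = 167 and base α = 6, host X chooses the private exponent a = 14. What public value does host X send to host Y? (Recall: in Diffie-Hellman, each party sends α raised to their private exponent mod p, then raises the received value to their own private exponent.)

Public value = 6^14 (mod 167).
6^1 ≡ 6 (mod 167)
6^2 = (6^1)^2 ≡ 6^2 = 36 ≡ 36 (mod 167)
6^4 = (6^2)^2 ≡ 36^2 = 1296 ≡ 127 (mod 167)
6^8 = (6^4)^2 ≡ 127^2 = 16129 ≡ 97 (mod 167)
6^14 = 6^8 · 6^4 · 6^2 ≡ 97 · 127 · 36 ≡ 99 (mod 167).

99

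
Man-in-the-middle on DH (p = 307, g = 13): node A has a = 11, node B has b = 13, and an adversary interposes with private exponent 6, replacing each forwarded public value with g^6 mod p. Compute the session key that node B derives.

Node B receives an adversary's public value M = 13^6 mod 307 instead of the honest one.
13^1 ≡ 13 (mod 307)
13^2 = (13^1)^2 ≡ 13^2 = 169 ≡ 169 (mod 307)
13^4 = (13^2)^2 ≡ 169^2 = 28561 ≡ 10 (mod 307)
13^6 = 13^4 · 13^2 ≡ 10 · 169 ≡ 155 (mod 307).
So M = 155. Node B computes K = M^13 mod 307.
155^1 ≡ 155 (mod 307)
155^2 = (155^1)^2 ≡ 155^2 = 24025 ≡ 79 (mod 307)
155^4 = (155^2)^2 ≡ 79^2 = 6241 ≡ 101 (mod 307)
155^8 = (155^4)^2 ≡ 101^2 = 10201 ≡ 70 (mod 307)
155^13 = 155^8 · 155^4 · 155^1 ≡ 70 · 101 · 155 ≡ 167 (mod 307).

167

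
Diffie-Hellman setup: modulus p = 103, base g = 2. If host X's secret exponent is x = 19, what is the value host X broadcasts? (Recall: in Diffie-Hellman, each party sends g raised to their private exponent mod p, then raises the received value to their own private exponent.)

18

Public value = 2^19 (mod 103).
2^1 ≡ 2 (mod 103)
2^2 = (2^1)^2 ≡ 2^2 = 4 ≡ 4 (mod 103)
2^4 = (2^2)^2 ≡ 4^2 = 16 ≡ 16 (mod 103)
2^8 = (2^4)^2 ≡ 16^2 = 256 ≡ 50 (mod 103)
2^16 = (2^8)^2 ≡ 50^2 = 2500 ≡ 28 (mod 103)
2^19 = 2^16 · 2^2 · 2^1 ≡ 28 · 4 · 2 ≡ 18 (mod 103).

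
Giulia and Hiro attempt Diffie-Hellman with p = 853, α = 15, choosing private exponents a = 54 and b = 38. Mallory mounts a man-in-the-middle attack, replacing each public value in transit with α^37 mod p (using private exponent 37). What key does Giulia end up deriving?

Giulia receives Mallory's public value M = 15^37 mod 853 instead of the honest one.
15^1 ≡ 15 (mod 853)
15^2 = (15^1)^2 ≡ 15^2 = 225 ≡ 225 (mod 853)
15^4 = (15^2)^2 ≡ 225^2 = 50625 ≡ 298 (mod 853)
15^8 = (15^4)^2 ≡ 298^2 = 88804 ≡ 92 (mod 853)
15^16 = (15^8)^2 ≡ 92^2 = 8464 ≡ 787 (mod 853)
15^32 = (15^16)^2 ≡ 787^2 = 619369 ≡ 91 (mod 853)
15^37 = 15^32 · 15^4 · 15^1 ≡ 91 · 298 · 15 ≡ 742 (mod 853).
So M = 742. Giulia computes K = M^54 mod 853.
742^1 ≡ 742 (mod 853)
742^2 = (742^1)^2 ≡ 742^2 = 550564 ≡ 379 (mod 853)
742^4 = (742^2)^2 ≡ 379^2 = 143641 ≡ 337 (mod 853)
742^8 = (742^4)^2 ≡ 337^2 = 113569 ≡ 120 (mod 853)
742^16 = (742^8)^2 ≡ 120^2 = 14400 ≡ 752 (mod 853)
742^32 = (742^16)^2 ≡ 752^2 = 565504 ≡ 818 (mod 853)
742^54 = 742^32 · 742^16 · 742^4 · 742^2 ≡ 818 · 752 · 337 · 379 ≡ 228 (mod 853).

228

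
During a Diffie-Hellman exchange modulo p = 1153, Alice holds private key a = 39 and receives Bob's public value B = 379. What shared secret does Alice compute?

385

Shared key K = 379^39 mod 1153.
379^1 ≡ 379 (mod 1153)
379^2 = (379^1)^2 ≡ 379^2 = 143641 ≡ 669 (mod 1153)
379^4 = (379^2)^2 ≡ 669^2 = 447561 ≡ 197 (mod 1153)
379^8 = (379^4)^2 ≡ 197^2 = 38809 ≡ 760 (mod 1153)
379^16 = (379^8)^2 ≡ 760^2 = 577600 ≡ 1100 (mod 1153)
379^32 = (379^16)^2 ≡ 1100^2 = 1210000 ≡ 503 (mod 1153)
379^39 = 379^32 · 379^4 · 379^2 · 379^1 ≡ 503 · 197 · 669 · 379 ≡ 385 (mod 1153).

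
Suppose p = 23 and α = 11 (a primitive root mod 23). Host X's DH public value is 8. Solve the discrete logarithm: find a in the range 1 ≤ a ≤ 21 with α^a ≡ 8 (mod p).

8

Try successive powers of 11 modulo 23:
11^1 ≡ 11
11^2 ≡ 6
11^3 ≡ 20
11^4 ≡ 13
11^5 ≡ 5
11^6 ≡ 9
11^7 ≡ 7
11^8 ≡ 8
Found: a = 8.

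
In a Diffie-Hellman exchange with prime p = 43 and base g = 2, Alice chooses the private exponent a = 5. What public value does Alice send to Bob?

Public value = 2^5 mod 43.
2^1 ≡ 2 (mod 43)
2^2 = (2^1)^2 ≡ 2^2 = 4 ≡ 4 (mod 43)
2^4 = (2^2)^2 ≡ 4^2 = 16 ≡ 16 (mod 43)
2^5 = 2^4 · 2^1 ≡ 16 · 2 ≡ 32 (mod 43).

32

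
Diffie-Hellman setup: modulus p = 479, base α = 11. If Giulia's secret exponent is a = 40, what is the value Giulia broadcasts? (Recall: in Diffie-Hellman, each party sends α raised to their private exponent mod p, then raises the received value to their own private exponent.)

108

Public value = 11^40 (mod 479).
11^1 ≡ 11 (mod 479)
11^2 = (11^1)^2 ≡ 11^2 = 121 ≡ 121 (mod 479)
11^4 = (11^2)^2 ≡ 121^2 = 14641 ≡ 271 (mod 479)
11^8 = (11^4)^2 ≡ 271^2 = 73441 ≡ 154 (mod 479)
11^16 = (11^8)^2 ≡ 154^2 = 23716 ≡ 245 (mod 479)
11^32 = (11^16)^2 ≡ 245^2 = 60025 ≡ 150 (mod 479)
11^40 = 11^32 · 11^8 ≡ 150 · 154 ≡ 108 (mod 479).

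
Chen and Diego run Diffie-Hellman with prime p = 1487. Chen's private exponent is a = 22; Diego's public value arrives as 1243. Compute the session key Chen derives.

918

Shared key K = 1243^22 mod 1487.
1243^1 ≡ 1243 (mod 1487)
1243^2 = (1243^1)^2 ≡ 1243^2 = 1545049 ≡ 56 (mod 1487)
1243^4 = (1243^2)^2 ≡ 56^2 = 3136 ≡ 162 (mod 1487)
1243^8 = (1243^4)^2 ≡ 162^2 = 26244 ≡ 965 (mod 1487)
1243^16 = (1243^8)^2 ≡ 965^2 = 931225 ≡ 363 (mod 1487)
1243^22 = 1243^16 · 1243^4 · 1243^2 ≡ 363 · 162 · 56 ≡ 918 (mod 1487).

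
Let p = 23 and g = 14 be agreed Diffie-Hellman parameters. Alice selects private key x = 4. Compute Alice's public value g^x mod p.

6

Public value = 14^4 mod 23.
14^1 ≡ 14 (mod 23)
14^2 = (14^1)^2 ≡ 14^2 = 196 ≡ 12 (mod 23)
14^4 = (14^2)^2 ≡ 12^2 = 144 ≡ 6 (mod 23)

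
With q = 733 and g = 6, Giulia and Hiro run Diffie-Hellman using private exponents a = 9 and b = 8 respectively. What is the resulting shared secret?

501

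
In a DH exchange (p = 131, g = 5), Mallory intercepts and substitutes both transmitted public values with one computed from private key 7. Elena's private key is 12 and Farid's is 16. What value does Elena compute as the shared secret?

100

Elena receives Mallory's public value M = 5^7 mod 131 instead of the honest one.
5^1 ≡ 5 (mod 131)
5^2 = (5^1)^2 ≡ 5^2 = 25 ≡ 25 (mod 131)
5^4 = (5^2)^2 ≡ 25^2 = 625 ≡ 101 (mod 131)
5^7 = 5^4 · 5^2 · 5^1 ≡ 101 · 25 · 5 ≡ 49 (mod 131).
So M = 49. Elena computes K = M^12 mod 131.
49^1 ≡ 49 (mod 131)
49^2 = (49^1)^2 ≡ 49^2 = 2401 ≡ 43 (mod 131)
49^4 = (49^2)^2 ≡ 43^2 = 1849 ≡ 15 (mod 131)
49^8 = (49^4)^2 ≡ 15^2 = 225 ≡ 94 (mod 131)
49^12 = 49^8 · 49^4 ≡ 94 · 15 ≡ 100 (mod 131).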